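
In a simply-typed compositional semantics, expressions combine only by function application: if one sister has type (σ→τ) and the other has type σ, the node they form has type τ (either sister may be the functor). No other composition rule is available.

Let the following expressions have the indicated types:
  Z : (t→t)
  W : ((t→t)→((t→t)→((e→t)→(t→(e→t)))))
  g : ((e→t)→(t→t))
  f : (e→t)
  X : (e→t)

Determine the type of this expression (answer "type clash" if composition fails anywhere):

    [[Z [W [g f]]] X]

At [g f], g : ((e→t)→(t→t)) takes f : (e→t), giving (t→t).
At [W [g f]], W : ((t→t)→((t→t)→((e→t)→(t→(e→t))))) takes [g f] : (t→t), giving ((t→t)→((e→t)→(t→(e→t)))).
At [Z [W [g f]]], [W [g f]] : ((t→t)→((e→t)→(t→(e→t)))) takes Z : (t→t), giving ((e→t)→(t→(e→t))).
At [[Z [W [g f]]] X], [Z [W [g f]]] : ((e→t)→(t→(e→t))) takes X : (e→t), giving (t→(e→t)).

(t→(e→t))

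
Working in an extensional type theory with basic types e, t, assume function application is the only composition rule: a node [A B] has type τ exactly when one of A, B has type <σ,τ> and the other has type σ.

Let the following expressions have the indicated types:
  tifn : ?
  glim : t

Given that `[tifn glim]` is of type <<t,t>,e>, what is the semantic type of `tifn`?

<t,<<t,t>,e>>

[tifn glim] is required to be <<t,t>,e>. glim : t cannot yield <<t,t>,e> as functor, so tifn : <t,<<t,t>,e>>.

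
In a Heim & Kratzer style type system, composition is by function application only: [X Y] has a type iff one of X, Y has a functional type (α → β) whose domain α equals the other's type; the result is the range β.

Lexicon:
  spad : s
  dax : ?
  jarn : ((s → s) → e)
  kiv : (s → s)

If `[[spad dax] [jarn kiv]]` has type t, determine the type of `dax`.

For [[spad dax] [jarn kiv]] to have type t with [jarn kiv] of type e, [spad dax] must be the function: [spad dax] : (e → t).
For [spad dax] to have type (e → t) with spad of type s, dax must be the function: dax : (s → (e → t)).

(s → (e → t))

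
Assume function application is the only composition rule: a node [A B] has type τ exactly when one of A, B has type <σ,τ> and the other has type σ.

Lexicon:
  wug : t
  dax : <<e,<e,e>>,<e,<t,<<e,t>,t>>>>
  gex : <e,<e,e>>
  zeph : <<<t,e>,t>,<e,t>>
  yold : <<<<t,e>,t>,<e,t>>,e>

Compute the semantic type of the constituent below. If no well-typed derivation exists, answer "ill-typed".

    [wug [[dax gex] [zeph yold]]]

<<e,t>,t>

[dax gex]: dax is <<e,<e,e>>,<e,<t,<<e,t>,t>>>>, gex is <e,<e,e>>; result <e,<t,<<e,t>,t>>>.
[zeph yold]: yold is <<<<t,e>,t>,<e,t>>,e>, zeph is <<<t,e>,t>,<e,t>>; result e.
[[dax gex] [zeph yold]]: [dax gex] is <e,<t,<<e,t>,t>>>, [zeph yold] is e; result <t,<<e,t>,t>>.
[wug [[dax gex] [zeph yold]]]: [[dax gex] [zeph yold]] is <t,<<e,t>,t>>, wug is t; result <<e,t>,t>.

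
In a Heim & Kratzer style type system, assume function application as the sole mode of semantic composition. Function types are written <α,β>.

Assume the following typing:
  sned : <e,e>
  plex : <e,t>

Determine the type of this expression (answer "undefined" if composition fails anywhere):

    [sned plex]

undefined

[sned plex]: <e,e> with <e,t> — neither is a function whose domain matches the other; composition fails here.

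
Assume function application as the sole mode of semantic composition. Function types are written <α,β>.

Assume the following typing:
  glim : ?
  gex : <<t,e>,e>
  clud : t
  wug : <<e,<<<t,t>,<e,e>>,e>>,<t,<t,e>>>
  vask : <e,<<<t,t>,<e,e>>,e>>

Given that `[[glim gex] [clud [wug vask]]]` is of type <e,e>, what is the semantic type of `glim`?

<<<t,e>,e>,<<t,e>,<e,e>>>

For [[glim gex] [clud [wug vask]]] to have type <e,e> with [clud [wug vask]] of type <t,e>, [glim gex] must be the function: [glim gex] : <<t,e>,<e,e>>.
For [glim gex] to have type <<t,e>,<e,e>> with gex of type <<t,e>,e>, glim must be the function: glim : <<<t,e>,e>,<<t,e>,<e,e>>>.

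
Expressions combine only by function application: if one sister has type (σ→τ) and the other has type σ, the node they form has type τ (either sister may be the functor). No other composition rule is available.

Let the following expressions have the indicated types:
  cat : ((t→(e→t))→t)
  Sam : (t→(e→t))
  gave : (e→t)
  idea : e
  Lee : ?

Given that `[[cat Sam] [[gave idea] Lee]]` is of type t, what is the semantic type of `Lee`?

[[cat Sam] [[gave idea] Lee]] must have type t. The sister [cat Sam] has type t; that is not a function onto t, so [[gave idea] Lee] must be the functor, of type (t→t).
[[gave idea] Lee] must have type (t→t). The sister [gave idea] has type t; that is not a function onto (t→t), so Lee must be the functor, of type (t→(t→t)).

(t→(t→t))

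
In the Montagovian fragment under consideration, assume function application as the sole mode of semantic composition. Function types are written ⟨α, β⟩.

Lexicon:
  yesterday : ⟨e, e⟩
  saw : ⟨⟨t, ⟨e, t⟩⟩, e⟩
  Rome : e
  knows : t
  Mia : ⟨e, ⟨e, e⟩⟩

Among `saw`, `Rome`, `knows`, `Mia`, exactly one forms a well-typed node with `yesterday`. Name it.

Rome

saw : ⟨⟨t, ⟨e, t⟩⟩, e⟩ — yesterday needs e; saw needs ⟨t, ⟨e, t⟩⟩; neither fits.
Rome — combines: yesterday : ⟨e, e⟩ takes Rome : e as argument, giving e.
knows : t — yesterday needs e; knows needs nothing (atomic); neither fits.
Mia : ⟨e, ⟨e, e⟩⟩ — yesterday needs e; Mia needs e; neither fits.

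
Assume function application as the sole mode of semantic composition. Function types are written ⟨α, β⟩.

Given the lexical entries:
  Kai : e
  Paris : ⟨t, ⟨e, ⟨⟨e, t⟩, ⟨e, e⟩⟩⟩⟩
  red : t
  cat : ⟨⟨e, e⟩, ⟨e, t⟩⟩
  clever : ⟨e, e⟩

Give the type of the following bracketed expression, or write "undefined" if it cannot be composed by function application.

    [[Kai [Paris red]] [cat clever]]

[Paris red]: functor Paris : ⟨t, ⟨e, ⟨⟨e, t⟩, ⟨e, e⟩⟩⟩⟩, argument red : t; result ⟨e, ⟨⟨e, t⟩, ⟨e, e⟩⟩⟩.
[Kai [Paris red]]: functor [Paris red] : ⟨e, ⟨⟨e, t⟩, ⟨e, e⟩⟩⟩, argument Kai : e; result ⟨⟨e, t⟩, ⟨e, e⟩⟩.
[cat clever]: functor cat : ⟨⟨e, e⟩, ⟨e, t⟩⟩, argument clever : ⟨e, e⟩; result ⟨e, t⟩.
[[Kai [Paris red]] [cat clever]]: functor [Kai [Paris red]] : ⟨⟨e, t⟩, ⟨e, e⟩⟩, argument [cat clever] : ⟨e, t⟩; result ⟨e, e⟩.

⟨e, e⟩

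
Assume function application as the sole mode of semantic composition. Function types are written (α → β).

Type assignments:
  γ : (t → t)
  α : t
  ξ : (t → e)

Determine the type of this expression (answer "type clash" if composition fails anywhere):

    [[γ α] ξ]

[γ α] — γ of type (t → t) combines with α of type t: type t.
[[γ α] ξ] — ξ of type (t → e) combines with [γ α] of type t: type e.

e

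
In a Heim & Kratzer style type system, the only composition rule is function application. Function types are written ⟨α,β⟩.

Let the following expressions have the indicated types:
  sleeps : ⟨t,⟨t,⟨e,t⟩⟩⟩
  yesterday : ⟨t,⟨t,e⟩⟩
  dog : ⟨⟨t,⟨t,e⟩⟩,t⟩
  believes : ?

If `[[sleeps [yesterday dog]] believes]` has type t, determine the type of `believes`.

⟨⟨t,⟨e,t⟩⟩,t⟩

For [[sleeps [yesterday dog]] believes] to have type t with [sleeps [yesterday dog]] of type ⟨t,⟨e,t⟩⟩, believes must be the function: believes : ⟨⟨t,⟨e,t⟩⟩,t⟩.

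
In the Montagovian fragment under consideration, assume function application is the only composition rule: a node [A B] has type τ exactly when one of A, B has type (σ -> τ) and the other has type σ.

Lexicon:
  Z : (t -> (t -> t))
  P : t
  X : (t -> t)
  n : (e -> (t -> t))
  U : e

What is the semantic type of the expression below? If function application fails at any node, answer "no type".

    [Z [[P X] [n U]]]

(t -> t)

[P X]: functor X : (t -> t), argument P : t; result t.
[n U]: functor n : (e -> (t -> t)), argument U : e; result (t -> t).
[[P X] [n U]]: functor [n U] : (t -> t), argument [P X] : t; result t.
[Z [[P X] [n U]]]: functor Z : (t -> (t -> t)), argument [[P X] [n U]] : t; result (t -> t).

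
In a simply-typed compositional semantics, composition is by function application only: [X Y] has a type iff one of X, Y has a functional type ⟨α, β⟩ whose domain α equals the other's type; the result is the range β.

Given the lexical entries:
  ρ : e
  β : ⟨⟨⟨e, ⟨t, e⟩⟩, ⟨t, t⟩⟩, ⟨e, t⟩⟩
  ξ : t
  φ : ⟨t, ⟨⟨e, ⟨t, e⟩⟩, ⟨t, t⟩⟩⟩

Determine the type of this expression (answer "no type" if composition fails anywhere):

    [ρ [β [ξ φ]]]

t

[ξ φ]: functor φ : ⟨t, ⟨⟨e, ⟨t, e⟩⟩, ⟨t, t⟩⟩⟩, argument ξ : t; result ⟨⟨e, ⟨t, e⟩⟩, ⟨t, t⟩⟩.
[β [ξ φ]]: functor β : ⟨⟨⟨e, ⟨t, e⟩⟩, ⟨t, t⟩⟩, ⟨e, t⟩⟩, argument [ξ φ] : ⟨⟨e, ⟨t, e⟩⟩, ⟨t, t⟩⟩; result ⟨e, t⟩.
[ρ [β [ξ φ]]]: functor [β [ξ φ]] : ⟨e, t⟩, argument ρ : e; result t.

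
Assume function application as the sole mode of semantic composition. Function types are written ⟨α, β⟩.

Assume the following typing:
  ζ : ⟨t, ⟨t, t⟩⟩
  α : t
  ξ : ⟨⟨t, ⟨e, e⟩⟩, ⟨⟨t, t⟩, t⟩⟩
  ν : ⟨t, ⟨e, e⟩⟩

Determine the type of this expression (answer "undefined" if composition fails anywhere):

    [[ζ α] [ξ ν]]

[ζ α] — ζ of type ⟨t, ⟨t, t⟩⟩ combines with α of type t: type ⟨t, t⟩.
[ξ ν] — ξ of type ⟨⟨t, ⟨e, e⟩⟩, ⟨⟨t, t⟩, t⟩⟩ combines with ν of type ⟨t, ⟨e, e⟩⟩: type ⟨⟨t, t⟩, t⟩.
[[ζ α] [ξ ν]] — [ξ ν] of type ⟨⟨t, t⟩, t⟩ combines with [ζ α] of type ⟨t, t⟩: type t.

t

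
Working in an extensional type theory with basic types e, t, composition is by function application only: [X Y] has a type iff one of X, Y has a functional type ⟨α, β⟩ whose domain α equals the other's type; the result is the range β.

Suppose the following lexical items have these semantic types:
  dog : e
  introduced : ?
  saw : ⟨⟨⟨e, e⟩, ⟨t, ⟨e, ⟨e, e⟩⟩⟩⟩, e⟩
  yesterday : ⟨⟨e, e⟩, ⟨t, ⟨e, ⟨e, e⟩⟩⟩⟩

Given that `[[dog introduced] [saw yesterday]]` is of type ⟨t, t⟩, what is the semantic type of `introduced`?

⟨e, ⟨e, ⟨t, t⟩⟩⟩

At [[dog introduced] [saw yesterday]] (required: ⟨t, t⟩): [saw yesterday] is e, which is not a function with range ⟨t, t⟩; hence [dog introduced] is the functor — type ⟨e, ⟨t, t⟩⟩.
At [dog introduced] (required: ⟨e, ⟨t, t⟩⟩): dog is e, which is not a function with range ⟨e, ⟨t, t⟩⟩; hence introduced is the functor — type ⟨e, ⟨e, ⟨t, t⟩⟩⟩.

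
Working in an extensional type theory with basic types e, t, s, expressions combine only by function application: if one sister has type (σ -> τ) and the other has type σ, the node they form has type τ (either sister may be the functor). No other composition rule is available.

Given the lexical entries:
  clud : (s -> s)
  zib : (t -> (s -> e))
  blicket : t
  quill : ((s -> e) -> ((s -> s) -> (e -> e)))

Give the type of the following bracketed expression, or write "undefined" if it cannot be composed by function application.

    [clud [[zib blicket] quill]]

[zib blicket]: zib is (t -> (s -> e)), blicket is t; result (s -> e).
[[zib blicket] quill]: quill is ((s -> e) -> ((s -> s) -> (e -> e))), [zib blicket] is (s -> e); result ((s -> s) -> (e -> e)).
[clud [[zib blicket] quill]]: [[zib blicket] quill] is ((s -> s) -> (e -> e)), clud is (s -> s); result (e -> e).

(e -> e)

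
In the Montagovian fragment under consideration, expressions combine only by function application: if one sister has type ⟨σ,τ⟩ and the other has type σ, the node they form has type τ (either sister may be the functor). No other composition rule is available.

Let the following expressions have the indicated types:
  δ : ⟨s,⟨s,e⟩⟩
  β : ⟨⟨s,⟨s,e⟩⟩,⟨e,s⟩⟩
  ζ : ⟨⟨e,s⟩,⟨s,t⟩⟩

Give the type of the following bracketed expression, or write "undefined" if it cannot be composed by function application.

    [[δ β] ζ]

[δ β]: ⟨⟨s,⟨s,e⟩⟩,⟨e,s⟩⟩ applied to ⟨s,⟨s,e⟩⟩ yields ⟨e,s⟩.
[[δ β] ζ]: ⟨⟨e,s⟩,⟨s,t⟩⟩ applied to ⟨e,s⟩ yields ⟨s,t⟩.

⟨s,t⟩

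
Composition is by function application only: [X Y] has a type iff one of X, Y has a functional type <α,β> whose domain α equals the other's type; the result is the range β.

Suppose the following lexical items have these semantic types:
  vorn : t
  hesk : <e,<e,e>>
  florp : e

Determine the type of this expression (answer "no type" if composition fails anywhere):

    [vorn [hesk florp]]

[hesk florp]: hesk is <e,<e,e>>, florp is e; result <e,e>.
At [vorn [hesk florp]]: neither t nor <e,e> can take the other as argument; the node is ill-typed.

no type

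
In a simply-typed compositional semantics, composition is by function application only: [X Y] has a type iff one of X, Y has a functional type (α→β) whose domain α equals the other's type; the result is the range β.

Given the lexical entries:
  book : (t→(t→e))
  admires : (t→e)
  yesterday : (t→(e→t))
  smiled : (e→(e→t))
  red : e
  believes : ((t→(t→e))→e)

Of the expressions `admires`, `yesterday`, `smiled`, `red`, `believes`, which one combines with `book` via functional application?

admires : (t→e) — book needs t; admires needs t; neither fits.
yesterday : (t→(e→t)) — book needs t; yesterday needs t; neither fits.
smiled : (e→(e→t)) — book needs t; smiled needs e; neither fits.
red : e — book needs t; red needs nothing (atomic); neither fits.
believes — combines: believes : ((t→(t→e))→e) takes book : (t→(t→e)) as argument, giving e.

believes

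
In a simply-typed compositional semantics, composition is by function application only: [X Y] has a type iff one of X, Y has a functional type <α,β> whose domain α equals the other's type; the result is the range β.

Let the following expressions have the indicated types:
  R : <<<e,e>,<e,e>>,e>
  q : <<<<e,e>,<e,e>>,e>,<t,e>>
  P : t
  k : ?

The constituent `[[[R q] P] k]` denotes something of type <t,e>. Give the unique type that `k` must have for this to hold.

<e,<t,e>>

[[[R q] P] k] is required to be <t,e>. [[R q] P] : e cannot yield <t,e> as functor, so k : <e,<t,e>>.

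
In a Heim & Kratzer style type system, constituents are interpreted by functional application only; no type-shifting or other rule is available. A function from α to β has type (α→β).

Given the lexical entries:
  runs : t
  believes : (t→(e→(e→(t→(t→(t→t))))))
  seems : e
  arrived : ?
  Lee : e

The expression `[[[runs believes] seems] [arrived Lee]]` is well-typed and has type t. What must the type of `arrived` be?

(e→((e→(t→(t→(t→t))))→t))

[[[runs believes] seems] [arrived Lee]] must have type t. The sister [[runs believes] seems] has type (e→(t→(t→(t→t)))); that is not a function onto t, so [arrived Lee] must be the functor, of type ((e→(t→(t→(t→t))))→t).
[arrived Lee] must have type ((e→(t→(t→(t→t))))→t). The sister Lee has type e; that is not a function onto ((e→(t→(t→(t→t))))→t), so arrived must be the functor, of type (e→((e→(t→(t→(t→t))))→t)).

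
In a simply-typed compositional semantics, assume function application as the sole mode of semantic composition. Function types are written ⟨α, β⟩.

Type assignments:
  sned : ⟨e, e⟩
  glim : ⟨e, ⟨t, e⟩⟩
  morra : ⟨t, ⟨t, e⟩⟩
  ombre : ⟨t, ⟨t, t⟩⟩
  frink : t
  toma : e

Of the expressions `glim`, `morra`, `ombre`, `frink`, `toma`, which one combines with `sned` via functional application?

toma

glim : ⟨e, ⟨t, e⟩⟩ — does not combine with sned.
morra : ⟨t, ⟨t, e⟩⟩ — does not combine with sned.
ombre : ⟨t, ⟨t, t⟩⟩ — does not combine with sned.
frink : t — does not combine with sned.
toma — combines: sned : ⟨e, e⟩ takes toma : e as argument, giving e.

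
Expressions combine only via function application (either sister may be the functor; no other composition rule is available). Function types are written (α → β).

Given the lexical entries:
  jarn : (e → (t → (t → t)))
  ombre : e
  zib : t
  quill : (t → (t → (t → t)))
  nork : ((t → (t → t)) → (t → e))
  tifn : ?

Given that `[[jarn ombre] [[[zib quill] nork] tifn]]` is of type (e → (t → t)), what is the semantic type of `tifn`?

[[jarn ombre] [[[zib quill] nork] tifn]] is required to be (e → (t → t)). [jarn ombre] : (t → (t → t)) cannot yield (e → (t → t)) as functor, so [[[zib quill] nork] tifn] : ((t → (t → t)) → (e → (t → t))).
[[[zib quill] nork] tifn] is required to be ((t → (t → t)) → (e → (t → t))). [[zib quill] nork] : (t → e) cannot yield ((t → (t → t)) → (e → (t → t))) as functor, so tifn : ((t → e) → ((t → (t → t)) → (e → (t → t)))).

((t → e) → ((t → (t → t)) → (e → (t → t))))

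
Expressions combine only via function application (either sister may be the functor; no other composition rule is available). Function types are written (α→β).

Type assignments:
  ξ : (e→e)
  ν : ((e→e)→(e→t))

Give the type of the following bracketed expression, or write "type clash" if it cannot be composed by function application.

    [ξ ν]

(e→t)

At [ξ ν], ν : ((e→e)→(e→t)) takes ξ : (e→e), giving (e→t).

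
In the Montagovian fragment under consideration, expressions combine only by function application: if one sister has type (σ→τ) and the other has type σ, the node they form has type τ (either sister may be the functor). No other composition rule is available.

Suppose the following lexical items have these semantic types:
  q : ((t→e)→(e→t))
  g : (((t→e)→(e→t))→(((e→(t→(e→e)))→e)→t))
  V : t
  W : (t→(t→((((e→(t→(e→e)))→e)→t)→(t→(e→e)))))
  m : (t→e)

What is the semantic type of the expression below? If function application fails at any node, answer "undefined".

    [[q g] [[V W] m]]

undefined

[q g] — g of type (((t→e)→(e→t))→(((e→(t→(e→e)))→e)→t)) combines with q of type ((t→e)→(e→t)): type (((e→(t→(e→e)))→e)→t).
[V W] — W of type (t→(t→((((e→(t→(e→e)))→e)→t)→(t→(e→e))))) combines with V of type t: type (t→((((e→(t→(e→e)))→e)→t)→(t→(e→e)))).
At [[V W] m]: neither (t→((((e→(t→(e→e)))→e)→t)→(t→(e→e)))) nor (t→e) can take the other as argument; the node is ill-typed.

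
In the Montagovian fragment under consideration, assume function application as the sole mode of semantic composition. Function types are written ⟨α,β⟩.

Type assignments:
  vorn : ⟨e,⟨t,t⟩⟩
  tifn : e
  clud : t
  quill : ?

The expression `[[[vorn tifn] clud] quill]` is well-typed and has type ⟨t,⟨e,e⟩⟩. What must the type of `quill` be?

[[[vorn tifn] clud] quill] is required to be ⟨t,⟨e,e⟩⟩. [[vorn tifn] clud] : t cannot yield ⟨t,⟨e,e⟩⟩ as functor, so quill : ⟨t,⟨t,⟨e,e⟩⟩⟩.

⟨t,⟨t,⟨e,e⟩⟩⟩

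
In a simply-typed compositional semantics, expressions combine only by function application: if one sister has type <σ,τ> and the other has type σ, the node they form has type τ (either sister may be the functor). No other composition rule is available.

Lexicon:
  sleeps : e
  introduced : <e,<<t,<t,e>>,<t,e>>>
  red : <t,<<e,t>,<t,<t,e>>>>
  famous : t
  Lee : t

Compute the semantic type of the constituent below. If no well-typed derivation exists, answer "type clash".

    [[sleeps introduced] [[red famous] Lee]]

[sleeps introduced]: introduced is <e,<<t,<t,e>>,<t,e>>>, sleeps is e; result <<t,<t,e>>,<t,e>>.
[red famous]: red is <t,<<e,t>,<t,<t,e>>>>, famous is t; result <<e,t>,<t,<t,e>>>.
At [[red famous] Lee]: neither <<e,t>,<t,<t,e>>> nor t can take the other as argument; the node is ill-typed.

type clash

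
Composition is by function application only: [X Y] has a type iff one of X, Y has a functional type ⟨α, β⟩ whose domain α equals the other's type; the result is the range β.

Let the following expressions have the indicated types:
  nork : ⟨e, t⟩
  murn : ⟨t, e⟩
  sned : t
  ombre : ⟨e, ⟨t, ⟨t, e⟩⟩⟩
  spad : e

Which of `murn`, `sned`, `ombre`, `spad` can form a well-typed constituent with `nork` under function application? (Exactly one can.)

murn : ⟨t, e⟩ — does not combine with nork.
sned : t — does not combine with nork.
ombre : ⟨e, ⟨t, ⟨t, e⟩⟩⟩ — does not combine with nork.
spad — combines: nork : ⟨e, t⟩ takes spad : e as argument, giving t.

spad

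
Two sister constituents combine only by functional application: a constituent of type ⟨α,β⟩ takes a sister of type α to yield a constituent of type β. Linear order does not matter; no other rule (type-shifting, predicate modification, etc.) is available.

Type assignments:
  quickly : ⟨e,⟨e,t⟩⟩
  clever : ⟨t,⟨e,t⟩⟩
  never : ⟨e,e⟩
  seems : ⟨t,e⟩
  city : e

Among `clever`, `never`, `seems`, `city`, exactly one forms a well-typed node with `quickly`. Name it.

city

clever : ⟨t,⟨e,t⟩⟩ — no; quickly wants e, and clever wants t.
never : ⟨e,e⟩ — no; quickly wants e, and never wants e.
seems : ⟨t,e⟩ — no; quickly wants e, and seems wants t.
city — combines: quickly : ⟨e,⟨e,t⟩⟩ takes city : e as argument, giving ⟨e,t⟩.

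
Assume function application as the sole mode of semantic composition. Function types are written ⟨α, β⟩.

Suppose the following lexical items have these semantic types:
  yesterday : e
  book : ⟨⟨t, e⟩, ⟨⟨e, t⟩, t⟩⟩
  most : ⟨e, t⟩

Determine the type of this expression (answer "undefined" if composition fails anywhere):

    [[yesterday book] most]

undefined

At [yesterday book]: neither e nor ⟨⟨t, e⟩, ⟨⟨e, t⟩, t⟩⟩ can take the other as argument; the node is ill-typed.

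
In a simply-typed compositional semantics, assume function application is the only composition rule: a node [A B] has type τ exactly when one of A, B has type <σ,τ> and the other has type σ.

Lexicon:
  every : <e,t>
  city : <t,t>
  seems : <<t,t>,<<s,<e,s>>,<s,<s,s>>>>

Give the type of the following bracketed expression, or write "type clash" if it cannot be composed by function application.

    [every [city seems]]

[city seems]: seems is <<t,t>,<<s,<e,s>>,<s,<s,s>>>>, city is <t,t>; result <<s,<e,s>>,<s,<s,s>>>.
[every [city seems]]: <e,t> and <<s,<e,s>>,<s,<s,s>>> cannot combine by function application — type clash.

type clash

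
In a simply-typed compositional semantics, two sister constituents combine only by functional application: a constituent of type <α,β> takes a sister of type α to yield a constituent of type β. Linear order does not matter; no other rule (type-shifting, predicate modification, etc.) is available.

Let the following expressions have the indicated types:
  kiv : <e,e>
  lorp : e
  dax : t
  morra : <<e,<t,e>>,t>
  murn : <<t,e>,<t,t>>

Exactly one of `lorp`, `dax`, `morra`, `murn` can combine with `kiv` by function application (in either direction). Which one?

lorp — combines: kiv : <e,e> takes lorp : e as argument, giving e.
dax : t — kiv needs e; dax needs nothing (atomic); neither fits.
morra : <<e,<t,e>>,t> — kiv needs e; morra needs <e,<t,e>>; neither fits.
murn : <<t,e>,<t,t>> — kiv needs e; murn needs <t,e>; neither fits.

lorp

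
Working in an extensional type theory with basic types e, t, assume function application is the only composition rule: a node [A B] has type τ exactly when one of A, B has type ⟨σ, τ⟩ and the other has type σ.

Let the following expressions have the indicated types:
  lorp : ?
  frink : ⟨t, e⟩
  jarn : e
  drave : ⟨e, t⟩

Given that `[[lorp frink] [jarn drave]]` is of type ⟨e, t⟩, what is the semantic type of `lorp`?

⟨⟨t, e⟩, ⟨t, ⟨e, t⟩⟩⟩

For [[lorp frink] [jarn drave]] to have type ⟨e, t⟩ with [jarn drave] of type t, [lorp frink] must be the function: [lorp frink] : ⟨t, ⟨e, t⟩⟩.
For [lorp frink] to have type ⟨t, ⟨e, t⟩⟩ with frink of type ⟨t, e⟩, lorp must be the function: lorp : ⟨⟨t, e⟩, ⟨t, ⟨e, t⟩⟩⟩.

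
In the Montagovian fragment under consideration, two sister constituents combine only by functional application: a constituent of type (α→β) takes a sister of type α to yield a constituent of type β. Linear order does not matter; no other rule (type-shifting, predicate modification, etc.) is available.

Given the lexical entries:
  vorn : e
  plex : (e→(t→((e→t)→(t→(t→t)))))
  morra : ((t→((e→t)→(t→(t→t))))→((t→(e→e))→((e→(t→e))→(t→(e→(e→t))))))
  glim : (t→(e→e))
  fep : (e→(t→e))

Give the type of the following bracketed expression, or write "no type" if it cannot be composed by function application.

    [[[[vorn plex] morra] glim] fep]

(t→(e→(e→t)))

[vorn plex]: functor plex : (e→(t→((e→t)→(t→(t→t))))), argument vorn : e; result (t→((e→t)→(t→(t→t)))).
[[vorn plex] morra]: functor morra : ((t→((e→t)→(t→(t→t))))→((t→(e→e))→((e→(t→e))→(t→(e→(e→t)))))), argument [vorn plex] : (t→((e→t)→(t→(t→t)))); result ((t→(e→e))→((e→(t→e))→(t→(e→(e→t))))).
[[[vorn plex] morra] glim]: functor [[vorn plex] morra] : ((t→(e→e))→((e→(t→e))→(t→(e→(e→t))))), argument glim : (t→(e→e)); result ((e→(t→e))→(t→(e→(e→t)))).
[[[[vorn plex] morra] glim] fep]: functor [[[vorn plex] morra] glim] : ((e→(t→e))→(t→(e→(e→t)))), argument fep : (e→(t→e)); result (t→(e→(e→t))).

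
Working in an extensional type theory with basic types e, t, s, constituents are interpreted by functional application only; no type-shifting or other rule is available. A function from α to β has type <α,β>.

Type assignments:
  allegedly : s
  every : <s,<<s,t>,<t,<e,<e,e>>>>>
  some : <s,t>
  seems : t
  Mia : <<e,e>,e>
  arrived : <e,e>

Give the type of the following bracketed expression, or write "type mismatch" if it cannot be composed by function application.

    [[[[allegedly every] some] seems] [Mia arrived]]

<e,e>

[allegedly every]: <s,<<s,t>,<t,<e,<e,e>>>>> applied to s yields <<s,t>,<t,<e,<e,e>>>>.
[[allegedly every] some]: <<s,t>,<t,<e,<e,e>>>> applied to <s,t> yields <t,<e,<e,e>>>.
[[[allegedly every] some] seems]: <t,<e,<e,e>>> applied to t yields <e,<e,e>>.
[Mia arrived]: <<e,e>,e> applied to <e,e> yields e.
[[[[allegedly every] some] seems] [Mia arrived]]: <e,<e,e>> applied to e yields <e,e>.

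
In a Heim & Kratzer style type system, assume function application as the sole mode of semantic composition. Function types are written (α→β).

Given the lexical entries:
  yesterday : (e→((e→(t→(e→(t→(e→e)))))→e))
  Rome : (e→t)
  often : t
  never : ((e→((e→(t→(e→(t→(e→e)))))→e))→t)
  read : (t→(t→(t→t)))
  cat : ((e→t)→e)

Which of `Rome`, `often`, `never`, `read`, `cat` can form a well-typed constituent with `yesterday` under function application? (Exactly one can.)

never

Rome : (e→t) — yesterday needs e; Rome needs e; neither fits.
often : t — yesterday needs e; often needs nothing (atomic); neither fits.
never — combines: never : ((e→((e→(t→(e→(t→(e→e)))))→e))→t) takes yesterday : (e→((e→(t→(e→(t→(e→e)))))→e)) as argument, giving t.
read : (t→(t→(t→t))) — yesterday needs e; read needs t; neither fits.
cat : ((e→t)→e) — yesterday needs e; cat needs (e→t); neither fits.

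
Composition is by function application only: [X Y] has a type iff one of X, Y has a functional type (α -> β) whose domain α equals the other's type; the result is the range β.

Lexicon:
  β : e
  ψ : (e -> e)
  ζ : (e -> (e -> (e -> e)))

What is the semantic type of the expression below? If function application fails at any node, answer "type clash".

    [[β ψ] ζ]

At [β ψ], ψ : (e -> e) takes β : e, giving e.
At [[β ψ] ζ], ζ : (e -> (e -> (e -> e))) takes [β ψ] : e, giving (e -> (e -> e)).

(e -> (e -> e))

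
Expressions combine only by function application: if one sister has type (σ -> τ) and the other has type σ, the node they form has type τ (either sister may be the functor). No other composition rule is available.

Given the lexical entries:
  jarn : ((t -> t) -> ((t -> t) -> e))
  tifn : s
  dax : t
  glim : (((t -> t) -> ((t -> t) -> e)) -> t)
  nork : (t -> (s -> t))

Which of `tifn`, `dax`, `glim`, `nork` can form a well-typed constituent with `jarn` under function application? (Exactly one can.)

glim

tifn : s — neither side's domain matches the other.
dax : t — neither side's domain matches the other.
glim — combines: glim : (((t -> t) -> ((t -> t) -> e)) -> t) takes jarn : ((t -> t) -> ((t -> t) -> e)) as argument, giving t.
nork : (t -> (s -> t)) — neither side's domain matches the other.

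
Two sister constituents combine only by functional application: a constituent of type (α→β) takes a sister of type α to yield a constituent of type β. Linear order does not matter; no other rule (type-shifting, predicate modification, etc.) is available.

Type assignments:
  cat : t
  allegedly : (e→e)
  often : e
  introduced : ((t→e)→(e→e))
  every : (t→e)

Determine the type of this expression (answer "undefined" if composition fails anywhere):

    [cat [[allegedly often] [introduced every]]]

undefined

[allegedly often] — allegedly of type (e→e) combines with often of type e: type e.
[introduced every] — introduced of type ((t→e)→(e→e)) combines with every of type (t→e): type (e→e).
[[allegedly often] [introduced every]] — [introduced every] of type (e→e) combines with [allegedly often] of type e: type e.
At [cat [[allegedly often] [introduced every]]]: neither t nor e can take the other as argument; the node is ill-typed.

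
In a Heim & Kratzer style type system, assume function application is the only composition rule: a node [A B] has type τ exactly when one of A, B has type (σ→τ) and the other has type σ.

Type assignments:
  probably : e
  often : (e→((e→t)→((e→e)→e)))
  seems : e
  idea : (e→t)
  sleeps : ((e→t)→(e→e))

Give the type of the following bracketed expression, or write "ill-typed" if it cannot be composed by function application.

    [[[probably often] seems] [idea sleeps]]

ill-typed

[probably often]: functor often : (e→((e→t)→((e→e)→e))), argument probably : e; result ((e→t)→((e→e)→e)).
[[probably often] seems]: ((e→t)→((e→e)→e)) and e cannot combine by function application — type clash.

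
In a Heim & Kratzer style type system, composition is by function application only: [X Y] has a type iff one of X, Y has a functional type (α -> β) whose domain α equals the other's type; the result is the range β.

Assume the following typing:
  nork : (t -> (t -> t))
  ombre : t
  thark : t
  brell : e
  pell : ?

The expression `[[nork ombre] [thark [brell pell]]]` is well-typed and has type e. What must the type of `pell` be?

(e -> (t -> ((t -> t) -> e)))

[[nork ombre] [thark [brell pell]]] is required to be e. [nork ombre] : (t -> t) cannot yield e as functor, so [thark [brell pell]] : ((t -> t) -> e).
[thark [brell pell]] is required to be ((t -> t) -> e). thark : t cannot yield ((t -> t) -> e) as functor, so [brell pell] : (t -> ((t -> t) -> e)).
[brell pell] is required to be (t -> ((t -> t) -> e)). brell : e cannot yield (t -> ((t -> t) -> e)) as functor, so pell : (e -> (t -> ((t -> t) -> e))).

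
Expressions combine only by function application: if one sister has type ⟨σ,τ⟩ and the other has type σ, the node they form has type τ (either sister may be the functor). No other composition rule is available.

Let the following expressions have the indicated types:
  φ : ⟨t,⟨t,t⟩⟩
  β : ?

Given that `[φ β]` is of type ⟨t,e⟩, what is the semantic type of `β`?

⟨⟨t,⟨t,t⟩⟩,⟨t,e⟩⟩

At [φ β] (required: ⟨t,e⟩): φ is ⟨t,⟨t,t⟩⟩, which is not a function with range ⟨t,e⟩; hence β is the functor — type ⟨⟨t,⟨t,t⟩⟩,⟨t,e⟩⟩.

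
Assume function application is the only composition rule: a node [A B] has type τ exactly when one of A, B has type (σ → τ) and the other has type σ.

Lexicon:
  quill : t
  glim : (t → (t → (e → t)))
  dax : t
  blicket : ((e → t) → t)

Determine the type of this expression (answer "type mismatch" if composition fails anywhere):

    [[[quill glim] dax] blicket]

[quill glim] — glim of type (t → (t → (e → t))) combines with quill of type t: type (t → (e → t)).
[[quill glim] dax] — [quill glim] of type (t → (e → t)) combines with dax of type t: type (e → t).
[[[quill glim] dax] blicket] — blicket of type ((e → t) → t) combines with [[quill glim] dax] of type (e → t): type t.

t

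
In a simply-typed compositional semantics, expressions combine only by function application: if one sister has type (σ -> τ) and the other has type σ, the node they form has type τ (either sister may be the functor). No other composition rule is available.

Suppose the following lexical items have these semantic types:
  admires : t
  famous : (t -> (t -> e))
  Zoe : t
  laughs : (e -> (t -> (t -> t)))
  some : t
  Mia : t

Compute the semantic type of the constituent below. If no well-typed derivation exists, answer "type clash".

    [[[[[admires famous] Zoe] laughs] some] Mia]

[admires famous] — famous of type (t -> (t -> e)) combines with admires of type t: type (t -> e).
[[admires famous] Zoe] — [admires famous] of type (t -> e) combines with Zoe of type t: type e.
[[[admires famous] Zoe] laughs] — laughs of type (e -> (t -> (t -> t))) combines with [[admires famous] Zoe] of type e: type (t -> (t -> t)).
[[[[admires famous] Zoe] laughs] some] — [[[admires famous] Zoe] laughs] of type (t -> (t -> t)) combines with some of type t: type (t -> t).
[[[[[admires famous] Zoe] laughs] some] Mia] — [[[[admires famous] Zoe] laughs] some] of type (t -> t) combines with Mia of type t: type t.

t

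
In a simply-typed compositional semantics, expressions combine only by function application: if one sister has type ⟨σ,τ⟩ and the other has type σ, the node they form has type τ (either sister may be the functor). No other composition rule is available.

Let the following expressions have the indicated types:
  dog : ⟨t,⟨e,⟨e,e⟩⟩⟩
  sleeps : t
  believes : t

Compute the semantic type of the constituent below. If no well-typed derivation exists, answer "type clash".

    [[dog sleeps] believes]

At [dog sleeps], dog : ⟨t,⟨e,⟨e,e⟩⟩⟩ takes sleeps : t, giving ⟨e,⟨e,e⟩⟩.
[[dog sleeps] believes]: ⟨e,⟨e,e⟩⟩ and t cannot combine by function application — type clash.

type clash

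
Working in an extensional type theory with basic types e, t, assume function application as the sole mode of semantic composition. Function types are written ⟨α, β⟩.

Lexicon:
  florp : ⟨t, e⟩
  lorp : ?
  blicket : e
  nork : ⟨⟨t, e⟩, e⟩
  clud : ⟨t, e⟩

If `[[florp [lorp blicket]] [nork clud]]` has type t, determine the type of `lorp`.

⟨e, ⟨⟨t, e⟩, ⟨e, t⟩⟩⟩

[[florp [lorp blicket]] [nork clud]] must have type t. The sister [nork clud] has type e; that is not a function onto t, so [florp [lorp blicket]] must be the functor, of type ⟨e, t⟩.
[florp [lorp blicket]] must have type ⟨e, t⟩. The sister florp has type ⟨t, e⟩; that is not a function onto ⟨e, t⟩, so [lorp blicket] must be the functor, of type ⟨⟨t, e⟩, ⟨e, t⟩⟩.
[lorp blicket] must have type ⟨⟨t, e⟩, ⟨e, t⟩⟩. The sister blicket has type e; that is not a function onto ⟨⟨t, e⟩, ⟨e, t⟩⟩, so lorp must be the functor, of type ⟨e, ⟨⟨t, e⟩, ⟨e, t⟩⟩⟩.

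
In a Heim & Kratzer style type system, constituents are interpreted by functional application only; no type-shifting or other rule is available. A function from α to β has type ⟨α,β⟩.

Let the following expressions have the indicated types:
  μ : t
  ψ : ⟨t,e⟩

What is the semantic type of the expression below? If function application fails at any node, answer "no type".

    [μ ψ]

e

[μ ψ]: ψ is ⟨t,e⟩, μ is t; result e.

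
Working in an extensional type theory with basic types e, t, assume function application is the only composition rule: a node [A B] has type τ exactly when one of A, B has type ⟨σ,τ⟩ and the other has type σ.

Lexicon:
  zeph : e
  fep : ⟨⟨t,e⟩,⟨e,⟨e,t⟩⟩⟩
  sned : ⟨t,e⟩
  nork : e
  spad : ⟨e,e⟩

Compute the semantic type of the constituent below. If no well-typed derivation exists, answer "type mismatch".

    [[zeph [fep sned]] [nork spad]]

At [fep sned], fep : ⟨⟨t,e⟩,⟨e,⟨e,t⟩⟩⟩ takes sned : ⟨t,e⟩, giving ⟨e,⟨e,t⟩⟩.
At [zeph [fep sned]], [fep sned] : ⟨e,⟨e,t⟩⟩ takes zeph : e, giving ⟨e,t⟩.
At [nork spad], spad : ⟨e,e⟩ takes nork : e, giving e.
At [[zeph [fep sned]] [nork spad]], [zeph [fep sned]] : ⟨e,t⟩ takes [nork spad] : e, giving t.

t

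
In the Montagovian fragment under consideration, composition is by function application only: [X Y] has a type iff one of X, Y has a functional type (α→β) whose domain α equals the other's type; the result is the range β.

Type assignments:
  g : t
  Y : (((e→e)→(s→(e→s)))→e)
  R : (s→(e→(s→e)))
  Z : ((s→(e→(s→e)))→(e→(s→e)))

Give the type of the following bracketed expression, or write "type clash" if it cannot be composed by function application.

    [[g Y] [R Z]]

[g Y]: t and (((e→e)→(s→(e→s)))→e) cannot combine by function application — type clash.

type clash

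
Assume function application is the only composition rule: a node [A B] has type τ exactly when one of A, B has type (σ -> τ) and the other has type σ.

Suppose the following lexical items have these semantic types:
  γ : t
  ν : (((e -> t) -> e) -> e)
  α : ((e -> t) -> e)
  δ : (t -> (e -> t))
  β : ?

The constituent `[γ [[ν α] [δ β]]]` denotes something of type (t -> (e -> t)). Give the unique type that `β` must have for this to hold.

[γ [[ν α] [δ β]]] must have type (t -> (e -> t)). The sister γ has type t; that is not a function onto (t -> (e -> t)), so [[ν α] [δ β]] must be the functor, of type (t -> (t -> (e -> t))).
[[ν α] [δ β]] must have type (t -> (t -> (e -> t))). The sister [ν α] has type e; that is not a function onto (t -> (t -> (e -> t))), so [δ β] must be the functor, of type (e -> (t -> (t -> (e -> t)))).
[δ β] must have type (e -> (t -> (t -> (e -> t)))). The sister δ has type (t -> (e -> t)); that is not a function onto (e -> (t -> (t -> (e -> t)))), so β must be the functor, of type ((t -> (e -> t)) -> (e -> (t -> (t -> (e -> t))))).

((t -> (e -> t)) -> (e -> (t -> (t -> (e -> t)))))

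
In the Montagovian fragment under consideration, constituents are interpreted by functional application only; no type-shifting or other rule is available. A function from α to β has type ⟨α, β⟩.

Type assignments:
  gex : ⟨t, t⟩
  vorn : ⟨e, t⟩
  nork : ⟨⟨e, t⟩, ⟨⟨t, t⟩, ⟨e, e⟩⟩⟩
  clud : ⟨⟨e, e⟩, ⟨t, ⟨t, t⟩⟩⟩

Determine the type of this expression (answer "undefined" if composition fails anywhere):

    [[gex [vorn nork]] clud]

⟨t, ⟨t, t⟩⟩

[vorn nork]: functor nork : ⟨⟨e, t⟩, ⟨⟨t, t⟩, ⟨e, e⟩⟩⟩, argument vorn : ⟨e, t⟩; result ⟨⟨t, t⟩, ⟨e, e⟩⟩.
[gex [vorn nork]]: functor [vorn nork] : ⟨⟨t, t⟩, ⟨e, e⟩⟩, argument gex : ⟨t, t⟩; result ⟨e, e⟩.
[[gex [vorn nork]] clud]: functor clud : ⟨⟨e, e⟩, ⟨t, ⟨t, t⟩⟩⟩, argument [gex [vorn nork]] : ⟨e, e⟩; result ⟨t, ⟨t, t⟩⟩.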